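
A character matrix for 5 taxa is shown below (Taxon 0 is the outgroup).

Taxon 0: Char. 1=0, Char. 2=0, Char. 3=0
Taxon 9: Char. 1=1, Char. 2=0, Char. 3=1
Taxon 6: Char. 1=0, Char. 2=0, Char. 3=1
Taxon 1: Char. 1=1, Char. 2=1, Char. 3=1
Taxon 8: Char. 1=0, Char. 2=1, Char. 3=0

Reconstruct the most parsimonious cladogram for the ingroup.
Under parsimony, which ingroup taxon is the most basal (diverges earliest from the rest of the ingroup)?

The outgroup has state '0' for every character, so '1' is the derived state throughout.
Only Taxon 1 and Taxon 9 show the derived state '1' for Char. 1, supporting them as a clade.
Char. 2 (state '1') occurs in Taxon 1 and Taxon 8 but conflicts with the nesting implied by the other characters — most parsimoniously interpreted as homoplasy.
Char. 3: derived state '1' in Taxon 1, Taxon 6, and Taxon 9 only — synapomorphy for {Taxon 1, Taxon 6, Taxon 9}.
Most parsimonious ingroup topology: (((Taxon 9,Taxon 1),Taxon 6),Taxon 8).
Taxon 8 is sister to the clade containing all other ingroup taxa, so it is the earliest-diverging (most basal) ingroup lineage.

Taxon 8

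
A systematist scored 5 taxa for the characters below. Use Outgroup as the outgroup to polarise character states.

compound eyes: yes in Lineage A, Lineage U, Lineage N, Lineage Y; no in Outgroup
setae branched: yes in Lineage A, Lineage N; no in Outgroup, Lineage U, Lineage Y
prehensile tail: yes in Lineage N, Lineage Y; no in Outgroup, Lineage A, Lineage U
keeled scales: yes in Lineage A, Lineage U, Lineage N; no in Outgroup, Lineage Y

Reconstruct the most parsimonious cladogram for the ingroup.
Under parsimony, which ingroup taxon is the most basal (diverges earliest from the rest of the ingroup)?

The outgroup has state 'no' for every character, so 'yes' is the derived state throughout.
All ingroup taxa share the derived state 'yes' for compound eyes; it defines the ingroup but does not resolve relationships within it.
setae branched (derived state 'yes') is shared by Lineage A and Lineage N — a synapomorphy uniting that clade.
prehensile tail groups Lineage N and Lineage Y, which is incompatible with the clades supported by the remaining characters; treating it as convergent (homoplasy) costs fewer steps than any alternative tree.
keeled scales: derived state 'yes' in Lineage A, Lineage N, and Lineage U only — synapomorphy for {Lineage A, Lineage N, Lineage U}.
Most parsimonious ingroup topology: (((Lineage A,Lineage N),Lineage U),Lineage Y).
Lineage Y is sister to the clade containing all other ingroup taxa, so it is the earliest-diverging (most basal) ingroup lineage.

Lineage Y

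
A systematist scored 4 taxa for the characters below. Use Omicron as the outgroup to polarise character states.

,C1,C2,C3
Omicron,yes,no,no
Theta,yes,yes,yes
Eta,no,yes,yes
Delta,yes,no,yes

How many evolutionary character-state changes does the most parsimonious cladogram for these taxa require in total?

Character polarity is set by the outgroup: the derived state is whichever differs from the outgroup's state, so for C1 the derived state is 'no', and for the remaining characters it is 'yes'.
C1 (derived state 'no') is unique to Eta (autapomorphy; uninformative for grouping).
Only Eta and Theta show the derived state 'yes' for C2, supporting them as a clade.
All ingroup taxa share the derived state 'yes' for C3; it defines the ingroup but does not resolve relationships within it.
Most parsimonious ingroup topology: ((Theta,Eta),Delta).
Changes per character on this tree: C1: 1; C2: 1; C3: 1.
Total = 3.

3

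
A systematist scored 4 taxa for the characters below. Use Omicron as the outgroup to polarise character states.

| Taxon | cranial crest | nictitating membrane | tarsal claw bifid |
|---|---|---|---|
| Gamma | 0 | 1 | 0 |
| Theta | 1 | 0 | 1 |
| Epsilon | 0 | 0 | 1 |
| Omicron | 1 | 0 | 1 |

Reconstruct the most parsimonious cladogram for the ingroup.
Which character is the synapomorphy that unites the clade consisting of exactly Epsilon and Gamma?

cranial crest

Character polarity is set by the outgroup: the derived state is whichever differs from the outgroup's state, so for cranial crest, tarsal claw bifid the derived state is '0', and for the remaining characters it is '1'.
cranial crest (derived state '0') is shared by Epsilon and Gamma — a synapomorphy uniting that clade.
nictitating membrane (derived state '1') is unique to Gamma (autapomorphy; uninformative for grouping).
tarsal claw bifid (derived state '0') is unique to Gamma (autapomorphy; uninformative for grouping).
Most parsimonious ingroup topology: ((Epsilon,Gamma),Theta).
The clade {Epsilon, Gamma} is supported by cranial crest: its derived state '0' occurs in exactly those taxa and in no other taxon (including the outgroup).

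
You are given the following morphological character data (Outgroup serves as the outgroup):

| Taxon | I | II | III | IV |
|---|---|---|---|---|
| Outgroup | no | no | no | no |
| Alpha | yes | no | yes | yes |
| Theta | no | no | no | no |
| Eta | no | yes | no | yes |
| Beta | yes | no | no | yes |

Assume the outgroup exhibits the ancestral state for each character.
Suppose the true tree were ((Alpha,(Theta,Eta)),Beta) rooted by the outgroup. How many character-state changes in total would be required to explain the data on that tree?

6

Map each character onto ((Alpha,(Theta,Eta)),Beta) (rooted by Outgroup) and count the minimum state changes it requires (Fitch parsimony):
I: 2; II: 1; III: 1; IV: 2.
Total tree length = 6.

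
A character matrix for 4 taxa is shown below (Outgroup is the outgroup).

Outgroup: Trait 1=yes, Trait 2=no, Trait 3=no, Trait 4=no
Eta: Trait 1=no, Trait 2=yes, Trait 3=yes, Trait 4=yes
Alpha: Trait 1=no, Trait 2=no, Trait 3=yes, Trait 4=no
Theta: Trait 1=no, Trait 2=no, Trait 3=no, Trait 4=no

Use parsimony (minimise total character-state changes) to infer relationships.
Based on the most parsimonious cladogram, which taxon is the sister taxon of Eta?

Character polarity is set by the outgroup: the derived state is whichever differs from the outgroup's state, so for Trait 1 the derived state is 'no', and for the remaining characters it is 'yes'.
Trait 1 (derived state 'no') is shared by all ingroup taxa — unites the whole ingroup.
Trait 2: derived state 'yes' in Eta only — an autapomorphy, so it tells us nothing about relationships among taxa.
Trait 3: derived state 'yes' in Alpha and Eta only — synapomorphy for {Alpha, Eta}.
Trait 4: derived state 'yes' in Eta only — an autapomorphy, so it tells us nothing about relationships among taxa.
Most parsimonious ingroup topology: ((Eta,Alpha),Theta).
Eta and Alpha form a cherry on this tree, so they are sister taxa.

Alpha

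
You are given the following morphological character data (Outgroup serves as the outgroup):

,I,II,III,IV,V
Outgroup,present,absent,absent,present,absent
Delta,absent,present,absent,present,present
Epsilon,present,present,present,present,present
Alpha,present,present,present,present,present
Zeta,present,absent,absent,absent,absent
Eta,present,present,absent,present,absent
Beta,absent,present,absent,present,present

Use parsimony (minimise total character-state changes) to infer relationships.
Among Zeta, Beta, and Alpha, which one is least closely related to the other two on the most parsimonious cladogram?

Zeta

Character polarity is set by the outgroup: the derived state is whichever differs from the outgroup's state, so for I, IV the derived state is 'absent', and for the remaining characters it is 'present'.
I (derived state 'absent') is shared by Beta and Delta — a synapomorphy uniting that clade.
II: derived state 'present' in Alpha, Beta, Delta, Epsilon, and Eta only — synapomorphy for {Alpha, Beta, Delta, Epsilon, Eta}.
III (derived state 'present') is shared by Alpha and Epsilon — a synapomorphy uniting that clade.
IV: derived state 'absent' in Zeta only — an autapomorphy, so it tells us nothing about relationships among taxa.
Only Alpha, Beta, Delta, and Epsilon show the derived state 'present' for V, supporting them as a clade.
Most parsimonious ingroup topology: ((((Delta,Beta),(Epsilon,Alpha)),Eta),Zeta).
Alpha and Beta share a more recent common ancestor with each other than either does with Zeta, so Zeta is the least closely related of the three.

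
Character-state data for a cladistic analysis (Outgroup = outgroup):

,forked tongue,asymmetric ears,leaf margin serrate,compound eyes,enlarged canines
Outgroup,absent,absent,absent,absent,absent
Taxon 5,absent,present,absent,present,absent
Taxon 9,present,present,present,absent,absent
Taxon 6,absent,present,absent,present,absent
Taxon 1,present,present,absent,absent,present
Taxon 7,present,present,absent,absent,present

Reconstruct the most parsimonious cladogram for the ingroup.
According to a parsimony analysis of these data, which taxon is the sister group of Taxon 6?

The outgroup has state 'absent' for every character, so 'present' is the derived state throughout.
Only Taxon 1, Taxon 7, and Taxon 9 show the derived state 'present' for forked tongue, supporting them as a clade.
asymmetric ears (derived state 'present') is shared by all ingroup taxa — unites the whole ingroup.
leaf margin serrate: derived state 'present' in Taxon 9 only — an autapomorphy, so it tells us nothing about relationships among taxa.
compound eyes: derived state 'present' in Taxon 5 and Taxon 6 only — synapomorphy for {Taxon 5, Taxon 6}.
enlarged canines (derived state 'present') is shared by Taxon 1 and Taxon 7 — a synapomorphy uniting that clade.
Most parsimonious ingroup topology: ((Taxon 5,Taxon 6),(Taxon 9,(Taxon 1,Taxon 7))).
Taxon 6 and Taxon 5 form a cherry on this tree, so they are sister taxa.

Taxon 5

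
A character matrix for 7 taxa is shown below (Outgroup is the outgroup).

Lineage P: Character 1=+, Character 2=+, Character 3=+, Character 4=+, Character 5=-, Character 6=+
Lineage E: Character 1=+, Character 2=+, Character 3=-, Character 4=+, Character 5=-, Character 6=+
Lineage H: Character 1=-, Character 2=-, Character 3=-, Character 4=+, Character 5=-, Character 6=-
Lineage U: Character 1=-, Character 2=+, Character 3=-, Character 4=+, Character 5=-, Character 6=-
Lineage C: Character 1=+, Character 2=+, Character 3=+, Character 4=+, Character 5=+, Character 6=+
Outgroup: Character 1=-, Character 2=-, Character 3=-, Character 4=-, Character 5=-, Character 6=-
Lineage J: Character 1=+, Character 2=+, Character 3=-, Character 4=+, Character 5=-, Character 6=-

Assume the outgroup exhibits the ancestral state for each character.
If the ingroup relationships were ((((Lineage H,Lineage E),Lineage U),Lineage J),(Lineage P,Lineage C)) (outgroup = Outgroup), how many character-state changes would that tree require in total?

Map each character onto ((((Lineage H,Lineage E),Lineage U),Lineage J),(Lineage P,Lineage C)) (rooted by Outgroup) and count the minimum state changes it requires (Fitch parsimony):
Character 1: 3; Character 2: 2; Character 3: 1; Character 4: 1; Character 5: 1; Character 6: 2.
Total tree length = 10.

10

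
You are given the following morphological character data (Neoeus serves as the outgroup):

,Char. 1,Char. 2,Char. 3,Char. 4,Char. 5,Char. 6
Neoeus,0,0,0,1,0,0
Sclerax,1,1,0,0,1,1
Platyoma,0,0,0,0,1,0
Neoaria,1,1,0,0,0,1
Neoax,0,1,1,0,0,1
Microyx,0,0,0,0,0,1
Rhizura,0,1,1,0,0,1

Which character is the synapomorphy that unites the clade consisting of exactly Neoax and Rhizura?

Char. 3

Character polarity is set by the outgroup: the derived state is whichever differs from the outgroup's state, so for Char. 4 the derived state is '0', and for the remaining characters it is '1'.
Char. 1 (derived state '1') is shared by Neoaria and Sclerax — a synapomorphy uniting that clade.
Only Neoaria, Neoax, Rhizura, and Sclerax show the derived state '1' for Char. 2, supporting them as a clade.
Only Neoax and Rhizura show the derived state '1' for Char. 3, supporting them as a clade.
All ingroup taxa share the derived state '0' for Char. 4; it defines the ingroup but does not resolve relationships within it.
Char. 5 groups Platyoma and Sclerax, which is incompatible with the clades supported by the remaining characters; treating it as convergent (homoplasy) costs fewer steps than any alternative tree.
Char. 6: derived state '1' in Microyx, Neoaria, Neoax, Rhizura, and Sclerax only — synapomorphy for {Microyx, Neoaria, Neoax, Rhizura, Sclerax}.
Most parsimonious ingroup topology: ((((Sclerax,Neoaria),(Neoax,Rhizura)),Microyx),Platyoma).
The clade {Neoax, Rhizura} is supported by Char. 3: its derived state '1' occurs in exactly those taxa and in no other taxon (including the outgroup).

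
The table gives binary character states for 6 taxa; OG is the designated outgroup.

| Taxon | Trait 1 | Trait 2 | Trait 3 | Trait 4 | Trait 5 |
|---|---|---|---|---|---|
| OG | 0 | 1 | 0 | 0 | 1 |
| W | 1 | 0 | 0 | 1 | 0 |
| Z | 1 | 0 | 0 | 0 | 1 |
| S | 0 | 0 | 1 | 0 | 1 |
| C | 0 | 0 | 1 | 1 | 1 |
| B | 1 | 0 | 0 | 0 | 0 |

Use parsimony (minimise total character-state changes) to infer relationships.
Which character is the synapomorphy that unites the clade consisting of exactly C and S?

Trait 3

Character polarity is set by the outgroup: the derived state is whichever differs from the outgroup's state, so for Trait 2, Trait 5 the derived state is '0', and for the remaining characters it is '1'.
Trait 1: derived state '1' in B, W, and Z only — synapomorphy for {B, W, Z}.
All ingroup taxa share the derived state '0' for Trait 2; it defines the ingroup but does not resolve relationships within it.
Trait 3: derived state '1' in C and S only — synapomorphy for {C, S}.
Trait 4 (state '1') occurs in C and W but conflicts with the nesting implied by the other characters — most parsimoniously interpreted as homoplasy.
Trait 5 (derived state '0') is shared by B and W — a synapomorphy uniting that clade.
Most parsimonious ingroup topology: (((W,B),Z),(S,C)).
The clade {C, S} is supported by Trait 3: its derived state '1' occurs in exactly those taxa and in no other taxon (including the outgroup).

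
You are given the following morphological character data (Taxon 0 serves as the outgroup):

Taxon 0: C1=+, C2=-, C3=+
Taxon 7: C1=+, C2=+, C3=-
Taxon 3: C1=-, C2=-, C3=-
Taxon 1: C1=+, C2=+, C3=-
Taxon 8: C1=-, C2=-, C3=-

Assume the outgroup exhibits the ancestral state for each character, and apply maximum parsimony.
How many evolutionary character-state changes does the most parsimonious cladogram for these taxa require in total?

3

Character polarity is set by the outgroup: the derived state is whichever differs from the outgroup's state, so for C1, C3 the derived state is '-', and for the remaining characters it is '+'.
Only Taxon 3 and Taxon 8 show the derived state '-' for C1, supporting them as a clade.
Only Taxon 1 and Taxon 7 show the derived state '+' for C2, supporting them as a clade.
C3 (derived state '-') is shared by all ingroup taxa — unites the whole ingroup.
Most parsimonious ingroup topology: ((Taxon 7,Taxon 1),(Taxon 3,Taxon 8)).
Changes per character on this tree: C1: 1; C2: 1; C3: 1.
Total = 3.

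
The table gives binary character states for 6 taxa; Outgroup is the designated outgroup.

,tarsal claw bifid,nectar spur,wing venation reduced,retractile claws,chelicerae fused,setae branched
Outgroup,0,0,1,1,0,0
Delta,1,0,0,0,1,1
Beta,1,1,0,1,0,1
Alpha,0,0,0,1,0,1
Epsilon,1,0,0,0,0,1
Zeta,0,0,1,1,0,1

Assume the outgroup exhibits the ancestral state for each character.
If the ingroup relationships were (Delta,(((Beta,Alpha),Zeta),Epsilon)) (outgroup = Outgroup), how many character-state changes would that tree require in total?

Map each character onto (Delta,(((Beta,Alpha),Zeta),Epsilon)) (rooted by Outgroup) and count the minimum state changes it requires (Fitch parsimony):
tarsal claw bifid: 3; nectar spur: 1; wing venation reduced: 2; retractile claws: 2; chelicerae fused: 1; setae branched: 1.
Total tree length = 10.

10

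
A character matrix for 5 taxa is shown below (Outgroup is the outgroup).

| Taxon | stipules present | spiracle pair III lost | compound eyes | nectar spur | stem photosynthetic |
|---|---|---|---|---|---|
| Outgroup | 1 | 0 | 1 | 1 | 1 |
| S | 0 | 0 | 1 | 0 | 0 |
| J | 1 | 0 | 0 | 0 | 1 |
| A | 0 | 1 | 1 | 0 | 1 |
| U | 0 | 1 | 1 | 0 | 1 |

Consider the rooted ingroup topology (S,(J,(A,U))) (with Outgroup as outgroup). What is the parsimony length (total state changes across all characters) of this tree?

6

Map each character onto (S,(J,(A,U))) (rooted by Outgroup) and count the minimum state changes it requires (Fitch parsimony):
stipules present: 2; spiracle pair III lost: 1; compound eyes: 1; nectar spur: 1; stem photosynthetic: 1.
Total tree length = 6.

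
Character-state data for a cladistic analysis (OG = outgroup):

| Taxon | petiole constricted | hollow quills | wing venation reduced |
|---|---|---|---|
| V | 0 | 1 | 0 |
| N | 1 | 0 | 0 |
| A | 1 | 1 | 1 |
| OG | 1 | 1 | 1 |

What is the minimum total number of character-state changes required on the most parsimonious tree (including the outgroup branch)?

The outgroup has state '1' for every character, so '0' is the derived state throughout.
petiole constricted: derived state '0' in V only — an autapomorphy, so it tells us nothing about relationships among taxa.
hollow quills: derived state '0' in N only — an autapomorphy, so it tells us nothing about relationships among taxa.
Only N and V show the derived state '0' for wing venation reduced, supporting them as a clade.
Most parsimonious ingroup topology: ((V,N),A).
Changes per character on this tree: petiole constricted: 1; hollow quills: 1; wing venation reduced: 1.
Total = 3.

3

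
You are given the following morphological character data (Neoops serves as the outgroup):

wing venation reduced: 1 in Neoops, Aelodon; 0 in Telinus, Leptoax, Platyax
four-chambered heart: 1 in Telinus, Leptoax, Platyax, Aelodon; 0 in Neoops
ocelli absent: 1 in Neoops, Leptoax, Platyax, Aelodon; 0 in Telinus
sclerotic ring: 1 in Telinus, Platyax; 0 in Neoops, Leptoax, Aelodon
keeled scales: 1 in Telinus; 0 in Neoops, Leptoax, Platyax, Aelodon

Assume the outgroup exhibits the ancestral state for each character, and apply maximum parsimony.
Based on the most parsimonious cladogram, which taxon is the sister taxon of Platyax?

Telinus

Character polarity is set by the outgroup: the derived state is whichever differs from the outgroup's state, so for wing venation reduced, ocelli absent the derived state is '0', and for the remaining characters it is '1'.
wing venation reduced (derived state '0') is shared by Leptoax, Platyax, and Telinus — a synapomorphy uniting that clade.
All ingroup taxa share the derived state '1' for four-chambered heart; it defines the ingroup but does not resolve relationships within it.
ocelli absent (derived state '0') is unique to Telinus (autapomorphy; uninformative for grouping).
Only Platyax and Telinus show the derived state '1' for sclerotic ring, supporting them as a clade.
keeled scales (derived state '1') is unique to Telinus (autapomorphy; uninformative for grouping).
Most parsimonious ingroup topology: (((Telinus,Platyax),Leptoax),Aelodon).
Platyax and Telinus form a cherry on this tree, so they are sister taxa.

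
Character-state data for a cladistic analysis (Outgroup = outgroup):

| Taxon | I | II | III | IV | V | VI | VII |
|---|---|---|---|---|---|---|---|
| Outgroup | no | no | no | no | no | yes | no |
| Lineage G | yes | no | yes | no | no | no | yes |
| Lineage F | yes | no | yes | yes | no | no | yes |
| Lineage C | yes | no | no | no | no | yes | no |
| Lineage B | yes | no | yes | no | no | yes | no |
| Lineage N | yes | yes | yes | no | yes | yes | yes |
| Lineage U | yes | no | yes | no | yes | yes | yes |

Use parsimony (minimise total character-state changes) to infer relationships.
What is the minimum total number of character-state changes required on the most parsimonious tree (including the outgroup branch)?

Character polarity is set by the outgroup: the derived state is whichever differs from the outgroup's state, so for VI the derived state is 'no', and for the remaining characters it is 'yes'.
All ingroup taxa share the derived state 'yes' for I; it defines the ingroup but does not resolve relationships within it.
II (derived state 'yes') is unique to Lineage N (autapomorphy; uninformative for grouping).
Only Lineage B, Lineage F, Lineage G, Lineage N, and Lineage U show the derived state 'yes' for III, supporting them as a clade.
IV: derived state 'yes' in Lineage F only — an autapomorphy, so it tells us nothing about relationships among taxa.
Only Lineage N and Lineage U show the derived state 'yes' for V, supporting them as a clade.
VI: derived state 'no' in Lineage F and Lineage G only — synapomorphy for {Lineage F, Lineage G}.
VII: derived state 'yes' in Lineage F, Lineage G, Lineage N, and Lineage U only — synapomorphy for {Lineage F, Lineage G, Lineage N, Lineage U}.
Most parsimonious ingroup topology: ((((Lineage G,Lineage F),(Lineage N,Lineage U)),Lineage B),Lineage C).
Changes per character on this tree: I: 1; II: 1; III: 1; IV: 1; V: 1; VI: 1; VII: 1.
Total = 7.

7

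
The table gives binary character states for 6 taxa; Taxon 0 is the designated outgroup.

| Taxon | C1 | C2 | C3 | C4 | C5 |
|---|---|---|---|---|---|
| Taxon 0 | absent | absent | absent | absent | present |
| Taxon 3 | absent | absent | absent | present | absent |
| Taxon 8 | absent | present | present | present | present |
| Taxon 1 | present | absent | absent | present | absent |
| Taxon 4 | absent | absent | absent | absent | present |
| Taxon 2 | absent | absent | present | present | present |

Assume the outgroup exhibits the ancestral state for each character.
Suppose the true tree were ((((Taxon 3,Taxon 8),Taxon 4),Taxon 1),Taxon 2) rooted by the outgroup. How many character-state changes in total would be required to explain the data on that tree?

8

Map each character onto ((((Taxon 3,Taxon 8),Taxon 4),Taxon 1),Taxon 2) (rooted by Taxon 0) and count the minimum state changes it requires (Fitch parsimony):
C1: 1; C2: 1; C3: 2; C4: 2; C5: 2.
Total tree length = 8.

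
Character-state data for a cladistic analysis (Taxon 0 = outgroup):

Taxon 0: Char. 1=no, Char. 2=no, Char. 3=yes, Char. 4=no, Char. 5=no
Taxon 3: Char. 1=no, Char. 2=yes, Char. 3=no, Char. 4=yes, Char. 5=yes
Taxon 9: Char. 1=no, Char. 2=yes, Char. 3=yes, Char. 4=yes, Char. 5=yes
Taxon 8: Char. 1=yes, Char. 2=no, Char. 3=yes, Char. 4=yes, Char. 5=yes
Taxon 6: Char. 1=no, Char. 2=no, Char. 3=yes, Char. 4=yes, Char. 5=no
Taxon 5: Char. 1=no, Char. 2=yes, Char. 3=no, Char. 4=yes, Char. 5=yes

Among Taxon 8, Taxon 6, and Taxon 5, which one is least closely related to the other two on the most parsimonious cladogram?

Character polarity is set by the outgroup: the derived state is whichever differs from the outgroup's state, so for Char. 3 the derived state is 'no', and for the remaining characters it is 'yes'.
Char. 1: derived state 'yes' in Taxon 8 only — an autapomorphy, so it tells us nothing about relationships among taxa.
Char. 2: derived state 'yes' in Taxon 3, Taxon 5, and Taxon 9 only — synapomorphy for {Taxon 3, Taxon 5, Taxon 9}.
Char. 3 (derived state 'no') is shared by Taxon 3 and Taxon 5 — a synapomorphy uniting that clade.
All ingroup taxa share the derived state 'yes' for Char. 4; it defines the ingroup but does not resolve relationships within it.
Char. 5 (derived state 'yes') is shared by Taxon 3, Taxon 5, Taxon 8, and Taxon 9 — a synapomorphy uniting that clade.
Most parsimonious ingroup topology: ((((Taxon 3,Taxon 5),Taxon 9),Taxon 8),Taxon 6).
Taxon 5 and Taxon 8 share a more recent common ancestor with each other than either does with Taxon 6, so Taxon 6 is the least closely related of the three.

Taxon 6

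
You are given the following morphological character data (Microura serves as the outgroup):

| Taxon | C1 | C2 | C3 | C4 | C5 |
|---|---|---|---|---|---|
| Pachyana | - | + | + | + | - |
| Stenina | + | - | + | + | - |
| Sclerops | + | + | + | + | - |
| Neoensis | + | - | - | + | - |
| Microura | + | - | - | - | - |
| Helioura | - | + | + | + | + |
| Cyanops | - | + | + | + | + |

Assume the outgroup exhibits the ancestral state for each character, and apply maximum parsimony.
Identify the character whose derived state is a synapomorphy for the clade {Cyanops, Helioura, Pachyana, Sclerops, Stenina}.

Character polarity is set by the outgroup: the derived state is whichever differs from the outgroup's state, so for C1 the derived state is '-', and for the remaining characters it is '+'.
C1: derived state '-' in Cyanops, Helioura, and Pachyana only — synapomorphy for {Cyanops, Helioura, Pachyana}.
Only Cyanops, Helioura, Pachyana, and Sclerops show the derived state '+' for C2, supporting them as a clade.
C3: derived state '+' in Cyanops, Helioura, Pachyana, Sclerops, and Stenina only — synapomorphy for {Cyanops, Helioura, Pachyana, Sclerops, Stenina}.
C4 (derived state '+') is shared by all ingroup taxa — unites the whole ingroup.
C5 (derived state '+') is shared by Cyanops and Helioura — a synapomorphy uniting that clade.
Most parsimonious ingroup topology: (((((Helioura,Cyanops),Pachyana),Sclerops),Stenina),Neoensis).
The clade {Cyanops, Helioura, Pachyana, Sclerops, Stenina} is supported by C3: its derived state '+' occurs in exactly those taxa and in no other taxon (including the outgroup).

C3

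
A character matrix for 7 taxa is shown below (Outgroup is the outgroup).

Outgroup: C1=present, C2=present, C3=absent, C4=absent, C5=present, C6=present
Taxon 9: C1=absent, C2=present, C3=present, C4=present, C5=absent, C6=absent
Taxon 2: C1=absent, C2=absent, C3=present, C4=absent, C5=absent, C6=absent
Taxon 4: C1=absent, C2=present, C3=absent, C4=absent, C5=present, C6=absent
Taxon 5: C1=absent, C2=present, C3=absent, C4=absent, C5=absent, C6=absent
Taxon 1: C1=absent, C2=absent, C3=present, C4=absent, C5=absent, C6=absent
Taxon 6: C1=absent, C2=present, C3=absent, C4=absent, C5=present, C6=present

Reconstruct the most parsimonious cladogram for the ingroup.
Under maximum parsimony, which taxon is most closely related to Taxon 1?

Character polarity is set by the outgroup: the derived state is whichever differs from the outgroup's state, so for C1, C2, C5, C6 the derived state is 'absent', and for the remaining characters it is 'present'.
All ingroup taxa share the derived state 'absent' for C1; it defines the ingroup but does not resolve relationships within it.
C2 (derived state 'absent') is shared by Taxon 1 and Taxon 2 — a synapomorphy uniting that clade.
C3 (derived state 'present') is shared by Taxon 1, Taxon 2, and Taxon 9 — a synapomorphy uniting that clade.
C4: derived state 'present' in Taxon 9 only — an autapomorphy, so it tells us nothing about relationships among taxa.
C5 (derived state 'absent') is shared by Taxon 1, Taxon 2, Taxon 5, and Taxon 9 — a synapomorphy uniting that clade.
Only Taxon 1, Taxon 2, Taxon 4, Taxon 5, and Taxon 9 show the derived state 'absent' for C6, supporting them as a clade.
Most parsimonious ingroup topology: ((((Taxon 9,(Taxon 2,Taxon 1)),Taxon 5),Taxon 4),Taxon 6).
Taxon 1 and Taxon 2 form a cherry on this tree, so they are sister taxa.

Taxon 2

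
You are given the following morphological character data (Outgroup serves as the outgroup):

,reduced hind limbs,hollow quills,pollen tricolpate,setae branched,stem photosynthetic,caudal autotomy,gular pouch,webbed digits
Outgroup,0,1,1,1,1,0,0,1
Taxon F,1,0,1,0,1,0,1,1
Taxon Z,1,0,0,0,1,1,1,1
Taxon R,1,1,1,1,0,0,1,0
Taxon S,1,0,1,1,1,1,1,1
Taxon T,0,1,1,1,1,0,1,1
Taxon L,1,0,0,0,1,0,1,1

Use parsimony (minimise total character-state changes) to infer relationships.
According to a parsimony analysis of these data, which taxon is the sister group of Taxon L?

Character polarity is set by the outgroup: the derived state is whichever differs from the outgroup's state, so for hollow quills, pollen tricolpate, setae branched, stem photosynthetic, webbed digits the derived state is '0', and for the remaining characters it is '1'.
Only Taxon F, Taxon L, Taxon R, Taxon S, and Taxon Z show the derived state '1' for reduced hind limbs, supporting them as a clade.
Only Taxon F, Taxon L, Taxon S, and Taxon Z show the derived state '0' for hollow quills, supporting them as a clade.
pollen tricolpate (derived state '0') is shared by Taxon L and Taxon Z — a synapomorphy uniting that clade.
setae branched: derived state '0' in Taxon F, Taxon L, and Taxon Z only — synapomorphy for {Taxon F, Taxon L, Taxon Z}.
stem photosynthetic: derived state '0' in Taxon R only — an autapomorphy, so it tells us nothing about relationships among taxa.
caudal autotomy groups Taxon S and Taxon Z, which is incompatible with the clades supported by the remaining characters; treating it as convergent (homoplasy) costs fewer steps than any alternative tree.
gular pouch (derived state '1') is shared by all ingroup taxa — unites the whole ingroup.
webbed digits (derived state '0') is unique to Taxon R (autapomorphy; uninformative for grouping).
Most parsimonious ingroup topology: ((((Taxon F,(Taxon Z,Taxon L)),Taxon S),Taxon R),Taxon T).
Taxon L and Taxon Z form a cherry on this tree, so they are sister taxa.

Taxon Z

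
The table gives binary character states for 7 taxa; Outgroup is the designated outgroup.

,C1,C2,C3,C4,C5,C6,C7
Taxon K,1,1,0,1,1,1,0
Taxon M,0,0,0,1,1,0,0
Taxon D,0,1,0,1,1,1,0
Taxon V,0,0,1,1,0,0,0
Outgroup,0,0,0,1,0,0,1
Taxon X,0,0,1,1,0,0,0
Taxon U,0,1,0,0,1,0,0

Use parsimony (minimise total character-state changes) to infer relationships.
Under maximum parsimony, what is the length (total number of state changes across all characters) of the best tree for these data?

Character polarity is set by the outgroup: the derived state is whichever differs from the outgroup's state, so for C4, C7 the derived state is '0', and for the remaining characters it is '1'.
C1 (derived state '1') is unique to Taxon K (autapomorphy; uninformative for grouping).
C2 (derived state '1') is shared by Taxon D, Taxon K, and Taxon U — a synapomorphy uniting that clade.
C3: derived state '1' in Taxon V and Taxon X only — synapomorphy for {Taxon V, Taxon X}.
C4 (derived state '0') is unique to Taxon U (autapomorphy; uninformative for grouping).
C5 (derived state '1') is shared by Taxon D, Taxon K, Taxon M, and Taxon U — a synapomorphy uniting that clade.
Only Taxon D and Taxon K show the derived state '1' for C6, supporting them as a clade.
C7 (derived state '0') is shared by all ingroup taxa — unites the whole ingroup.
Most parsimonious ingroup topology: ((Taxon V,Taxon X),((Taxon U,(Taxon D,Taxon K)),Taxon M)).
Changes per character on this tree: C1: 1; C2: 1; C3: 1; C4: 1; C5: 1; C6: 1; C7: 1.
Total = 7.

7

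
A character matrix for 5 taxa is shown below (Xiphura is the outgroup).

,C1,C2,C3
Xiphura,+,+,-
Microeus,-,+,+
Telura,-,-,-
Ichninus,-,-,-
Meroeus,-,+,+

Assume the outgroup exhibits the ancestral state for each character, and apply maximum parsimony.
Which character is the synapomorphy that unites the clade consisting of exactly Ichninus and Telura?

C2

Character polarity is set by the outgroup: the derived state is whichever differs from the outgroup's state, so for C1, C2 the derived state is '-', and for the remaining characters it is '+'.
C1 (derived state '-') is shared by all ingroup taxa — unites the whole ingroup.
C2 (derived state '-') is shared by Ichninus and Telura — a synapomorphy uniting that clade.
C3: derived state '+' in Meroeus and Microeus only — synapomorphy for {Meroeus, Microeus}.
Most parsimonious ingroup topology: ((Microeus,Meroeus),(Telura,Ichninus)).
The clade {Ichninus, Telura} is supported by C2: its derived state '-' occurs in exactly those taxa and in no other taxon (including the outgroup).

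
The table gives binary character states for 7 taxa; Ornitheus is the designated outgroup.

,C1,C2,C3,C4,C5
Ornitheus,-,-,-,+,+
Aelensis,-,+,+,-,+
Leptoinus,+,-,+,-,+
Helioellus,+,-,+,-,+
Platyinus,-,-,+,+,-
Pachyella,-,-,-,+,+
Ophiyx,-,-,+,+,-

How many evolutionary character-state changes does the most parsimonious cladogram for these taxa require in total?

Character polarity is set by the outgroup: the derived state is whichever differs from the outgroup's state, so for C4, C5 the derived state is '-', and for the remaining characters it is '+'.
Only Helioellus and Leptoinus show the derived state '+' for C1, supporting them as a clade.
C2 (derived state '+') is unique to Aelensis (autapomorphy; uninformative for grouping).
Only Aelensis, Helioellus, Leptoinus, Ophiyx, and Platyinus show the derived state '+' for C3, supporting them as a clade.
C4 (derived state '-') is shared by Aelensis, Helioellus, and Leptoinus — a synapomorphy uniting that clade.
Only Ophiyx and Platyinus show the derived state '-' for C5, supporting them as a clade.
Most parsimonious ingroup topology: (((Aelensis,(Leptoinus,Helioellus)),(Platyinus,Ophiyx)),Pachyella).
Changes per character on this tree: C1: 1; C2: 1; C3: 1; C4: 1; C5: 1.
Total = 5.

5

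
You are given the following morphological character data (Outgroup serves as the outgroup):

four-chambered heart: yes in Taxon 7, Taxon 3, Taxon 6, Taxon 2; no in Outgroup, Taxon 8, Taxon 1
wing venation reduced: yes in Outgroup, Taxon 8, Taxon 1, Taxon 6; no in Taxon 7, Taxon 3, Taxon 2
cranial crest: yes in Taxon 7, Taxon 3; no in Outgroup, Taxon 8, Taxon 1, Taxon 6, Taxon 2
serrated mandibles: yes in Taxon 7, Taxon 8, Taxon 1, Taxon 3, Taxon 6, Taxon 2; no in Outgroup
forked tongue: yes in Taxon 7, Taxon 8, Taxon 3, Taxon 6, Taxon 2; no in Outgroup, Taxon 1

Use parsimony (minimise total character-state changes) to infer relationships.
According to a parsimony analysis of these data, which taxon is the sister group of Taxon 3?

Taxon 7

Character polarity is set by the outgroup: the derived state is whichever differs from the outgroup's state, so for wing venation reduced the derived state is 'no', and for the remaining characters it is 'yes'.
four-chambered heart (derived state 'yes') is shared by Taxon 2, Taxon 3, Taxon 6, and Taxon 7 — a synapomorphy uniting that clade.
Only Taxon 2, Taxon 3, and Taxon 7 show the derived state 'no' for wing venation reduced, supporting them as a clade.
Only Taxon 3 and Taxon 7 show the derived state 'yes' for cranial crest, supporting them as a clade.
All ingroup taxa share the derived state 'yes' for serrated mandibles; it defines the ingroup but does not resolve relationships within it.
Only Taxon 2, Taxon 3, Taxon 6, Taxon 7, and Taxon 8 show the derived state 'yes' for forked tongue, supporting them as a clade.
Most parsimonious ingroup topology: (((((Taxon 7,Taxon 3),Taxon 2),Taxon 6),Taxon 8),Taxon 1).
Taxon 3 and Taxon 7 form a cherry on this tree, so they are sister taxa.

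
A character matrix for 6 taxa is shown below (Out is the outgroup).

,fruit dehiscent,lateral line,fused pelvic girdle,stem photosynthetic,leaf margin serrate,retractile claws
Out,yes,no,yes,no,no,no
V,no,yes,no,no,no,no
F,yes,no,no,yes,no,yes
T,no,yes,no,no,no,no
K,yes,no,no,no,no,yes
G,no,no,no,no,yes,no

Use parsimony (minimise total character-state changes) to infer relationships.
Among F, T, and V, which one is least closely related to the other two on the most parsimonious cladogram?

F

Character polarity is set by the outgroup: the derived state is whichever differs from the outgroup's state, so for fruit dehiscent, fused pelvic girdle the derived state is 'no', and for the remaining characters it is 'yes'.
Only G, T, and V show the derived state 'no' for fruit dehiscent, supporting them as a clade.
lateral line (derived state 'yes') is shared by T and V — a synapomorphy uniting that clade.
All ingroup taxa share the derived state 'no' for fused pelvic girdle; it defines the ingroup but does not resolve relationships within it.
stem photosynthetic (derived state 'yes') is unique to F (autapomorphy; uninformative for grouping).
leaf margin serrate (derived state 'yes') is unique to G (autapomorphy; uninformative for grouping).
Only F and K show the derived state 'yes' for retractile claws, supporting them as a clade.
Most parsimonious ingroup topology: (((V,T),G),(F,K)).
T and V share a more recent common ancestor with each other than either does with F, so F is the least closely related of the three.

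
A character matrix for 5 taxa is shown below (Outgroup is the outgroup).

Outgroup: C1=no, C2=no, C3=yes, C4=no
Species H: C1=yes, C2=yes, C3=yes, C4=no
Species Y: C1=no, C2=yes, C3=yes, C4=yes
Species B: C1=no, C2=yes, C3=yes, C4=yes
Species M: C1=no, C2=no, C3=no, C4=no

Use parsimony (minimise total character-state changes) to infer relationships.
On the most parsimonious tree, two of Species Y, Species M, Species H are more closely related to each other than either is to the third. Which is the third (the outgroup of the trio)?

Character polarity is set by the outgroup: the derived state is whichever differs from the outgroup's state, so for C3 the derived state is 'no', and for the remaining characters it is 'yes'.
C1 (derived state 'yes') is unique to Species H (autapomorphy; uninformative for grouping).
Only Species B, Species H, and Species Y show the derived state 'yes' for C2, supporting them as a clade.
C3 (derived state 'no') is unique to Species M (autapomorphy; uninformative for grouping).
C4: derived state 'yes' in Species B and Species Y only — synapomorphy for {Species B, Species Y}.
Most parsimonious ingroup topology: (((Species Y,Species B),Species H),Species M).
Species H and Species Y share a more recent common ancestor with each other than either does with Species M, so Species M is the least closely related of the three.

Species M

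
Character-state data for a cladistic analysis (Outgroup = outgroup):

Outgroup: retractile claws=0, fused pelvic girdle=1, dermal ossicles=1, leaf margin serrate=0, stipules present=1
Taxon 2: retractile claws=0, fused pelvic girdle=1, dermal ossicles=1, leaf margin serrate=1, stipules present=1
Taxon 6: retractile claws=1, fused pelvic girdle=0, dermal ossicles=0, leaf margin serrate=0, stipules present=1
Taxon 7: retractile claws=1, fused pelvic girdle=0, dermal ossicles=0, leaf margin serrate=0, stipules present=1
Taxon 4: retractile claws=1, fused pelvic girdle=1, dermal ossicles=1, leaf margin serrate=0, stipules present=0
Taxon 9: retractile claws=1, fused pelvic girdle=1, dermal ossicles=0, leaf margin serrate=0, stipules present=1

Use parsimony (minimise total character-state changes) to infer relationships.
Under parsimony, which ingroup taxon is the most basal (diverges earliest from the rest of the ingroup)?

Character polarity is set by the outgroup: the derived state is whichever differs from the outgroup's state, so for fused pelvic girdle, dermal ossicles, stipules present the derived state is '0', and for the remaining characters it is '1'.
retractile claws (derived state '1') is shared by Taxon 4, Taxon 6, Taxon 7, and Taxon 9 — a synapomorphy uniting that clade.
Only Taxon 6 and Taxon 7 show the derived state '0' for fused pelvic girdle, supporting them as a clade.
dermal ossicles: derived state '0' in Taxon 6, Taxon 7, and Taxon 9 only — synapomorphy for {Taxon 6, Taxon 7, Taxon 9}.
leaf margin serrate (derived state '1') is unique to Taxon 2 (autapomorphy; uninformative for grouping).
stipules present (derived state '0') is unique to Taxon 4 (autapomorphy; uninformative for grouping).
Most parsimonious ingroup topology: (Taxon 2,(((Taxon 6,Taxon 7),Taxon 9),Taxon 4)).
Taxon 2 is sister to the clade containing all other ingroup taxa, so it is the earliest-diverging (most basal) ingroup lineage.

Taxon 2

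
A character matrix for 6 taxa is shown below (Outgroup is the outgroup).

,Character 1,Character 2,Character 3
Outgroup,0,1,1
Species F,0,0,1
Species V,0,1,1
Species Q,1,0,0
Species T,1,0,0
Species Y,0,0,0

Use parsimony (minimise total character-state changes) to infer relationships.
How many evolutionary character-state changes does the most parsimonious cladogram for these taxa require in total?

Character polarity is set by the outgroup: the derived state is whichever differs from the outgroup's state, so for Character 2, Character 3 the derived state is '0', and for the remaining characters it is '1'.
Character 1 (derived state '1') is shared by Species Q and Species T — a synapomorphy uniting that clade.
Only Species F, Species Q, Species T, and Species Y show the derived state '0' for Character 2, supporting them as a clade.
Character 3: derived state '0' in Species Q, Species T, and Species Y only — synapomorphy for {Species Q, Species T, Species Y}.
Most parsimonious ingroup topology: ((Species F,((Species Q,Species T),Species Y)),Species V).
Changes per character on this tree: Character 1: 1; Character 2: 1; Character 3: 1.
Total = 3.

3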